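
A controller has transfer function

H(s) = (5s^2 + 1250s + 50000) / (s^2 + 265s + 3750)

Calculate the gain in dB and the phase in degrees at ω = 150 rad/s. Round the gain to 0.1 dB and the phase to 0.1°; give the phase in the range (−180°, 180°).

13.1 dB, -6.8°

Substitute s = j150:
Numerator: 5(j150)^2 + 1250(j150) + 50000 = -62500 + j187500
Denominator: (j150)^2 + 265(j150) + 3750 = -18750 + j39750
|N| = √(62500² + 187500²) ≈ 1.9764e+05, ∠N ≈ 108.43°
|D| = √(18750² + 39750²) ≈ 43950, ∠D ≈ 115.25°
|H| = 1.9764e+05 / 43950 ≈ 4.4969
Gain = 20 log₁₀(4.4969) ≈ 13.06 dB
∠H = 108.43° − 115.25° = -6.82°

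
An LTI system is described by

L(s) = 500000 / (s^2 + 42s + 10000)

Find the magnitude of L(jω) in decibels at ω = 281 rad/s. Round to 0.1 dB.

17.1 dB

At s = jω = j281:
quadratic: (j281)² + 42·j281 + 10000 = -68961 + j11802 → |·| ≈ 69964, ∠ ≈ 170.29°
|L| = 500000 / 69964 ≈ 7.1465
Gain = 20 log₁₀(7.1465) ≈ 17.08 dB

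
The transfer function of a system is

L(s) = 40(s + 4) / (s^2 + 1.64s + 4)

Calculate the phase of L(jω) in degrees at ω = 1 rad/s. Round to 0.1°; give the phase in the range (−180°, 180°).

-14.6°

At s = jω = j1:
zero (s+4): 4 + j1 → |·| = √(4²+1²) = √17 ≈ 4.1231, ∠ = arctan(1/4) ≈ 14.04°
quadratic: (j1)² + 1.64·j1 + 4 = 3 + j1.64 → |·| ≈ 3.419, ∠ ≈ 28.66°
∠L = 14.04° − 28.66° = -14.62°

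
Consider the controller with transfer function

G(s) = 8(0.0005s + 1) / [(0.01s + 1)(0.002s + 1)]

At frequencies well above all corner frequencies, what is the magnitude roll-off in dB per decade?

Each pole contributes −20 dB/decade at high frequency; each zero contributes +20 dB/decade.
Net: 1 zero(s) − 2 pole(s) → -20 dB/decade.

-20 dB/decade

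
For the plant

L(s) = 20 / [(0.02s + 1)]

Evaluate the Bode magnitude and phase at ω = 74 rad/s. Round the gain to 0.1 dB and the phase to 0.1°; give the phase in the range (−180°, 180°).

At ω = 74 rad/s:
pole (1 + j74·0.02) = 1 + j1.48 → |·| ≈ 1.7862, ∠ ≈ 55.95°
|L| = 20 · 1 / (1.7862) ≈ 11.197
Gain = 20 log₁₀(11.197) ≈ 20.98 dB
∠L = (0°) − (55.95°) = -55.95°

21.0 dB, -56.0°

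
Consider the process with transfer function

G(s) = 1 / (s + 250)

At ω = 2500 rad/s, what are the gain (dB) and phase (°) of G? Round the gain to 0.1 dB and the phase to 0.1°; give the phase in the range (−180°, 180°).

-68.0 dB, -84.3°

At s = jω = j2500:
pole (s+250): 250 + j2500 → |·| = √(250²+2500²) = √6312500 ≈ 2512.5, ∠ = arctan(2500/250) ≈ 84.29°
|G| = 1 / 2512.5 ≈ 0.00039801
Gain = 20 log₁₀(0.00039801) ≈ -68.00 dB
∠G = 0.00° − 84.29° = -84.29°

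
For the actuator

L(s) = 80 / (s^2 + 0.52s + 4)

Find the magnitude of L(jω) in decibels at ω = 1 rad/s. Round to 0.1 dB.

At s = jω = j1:
quadratic: (j1)² + 0.52·j1 + 4 = 3 + j0.52 → |·| ≈ 3.0447, ∠ ≈ 9.83°
|L| = 80 / 3.0447 ≈ 26.275
Gain = 20 log₁₀(26.275) ≈ 28.39 dB

28.4 dB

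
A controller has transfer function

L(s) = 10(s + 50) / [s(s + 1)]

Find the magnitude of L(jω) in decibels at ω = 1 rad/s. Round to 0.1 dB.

At s = jω = j1:
zero (s+50): 50 + j1 → |·| = √(50²+1²) = √2501 ≈ 50.01, ∠ = arctan(1/50) ≈ 1.15°
pole (s+1): 1 + j1 → |·| = √(1²+1²) = √2 ≈ 1.4142, ∠ = arctan(1/1) ≈ 45.00°
pole at origin: |s| = 1, ∠ = 90.00° (in denominator)
|L| = 10 · 50.01 / 1.4142 ≈ 353.63
Gain = 20 log₁₀(353.63) ≈ 50.97 dB

51.0 dB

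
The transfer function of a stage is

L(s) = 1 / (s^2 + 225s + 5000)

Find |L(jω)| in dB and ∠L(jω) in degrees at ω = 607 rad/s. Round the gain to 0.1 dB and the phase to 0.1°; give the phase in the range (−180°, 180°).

-111.8 dB, -159.4°

Substitute s = j607:
Numerator: 1 = 1 + j0
Denominator: (j607)^2 + 225(j607) + 5000 = -363449 + j136575
|N| = √(1² + 0²) ≈ 1, ∠N ≈ 0.00°
|D| = √(363449² + 136575²) ≈ 3.8826e+05, ∠D ≈ 159.41°
|L| = 1 / 3.8826e+05 ≈ 2.5756e-06
Gain = 20 log₁₀(2.5756e-06) ≈ -111.78 dB
∠L = 0.00° − 159.41° = -159.41°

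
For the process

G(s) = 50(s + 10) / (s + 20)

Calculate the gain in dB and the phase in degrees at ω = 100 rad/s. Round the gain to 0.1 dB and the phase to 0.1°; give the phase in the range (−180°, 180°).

33.9 dB, 5.6°

At s = jω = j100:
zero (s+10): 10 + j100 → |·| = √(10²+100²) = √10100 ≈ 100.5, ∠ = arctan(100/10) ≈ 84.29°
pole (s+20): 20 + j100 → |·| = √(20²+100²) = √10400 ≈ 101.98, ∠ = arctan(100/20) ≈ 78.69°
|G| = 50 · 100.5 / 101.98 ≈ 49.274
Gain = 20 log₁₀(49.274) ≈ 33.85 dB
∠G = 84.29° − 78.69° = 5.60°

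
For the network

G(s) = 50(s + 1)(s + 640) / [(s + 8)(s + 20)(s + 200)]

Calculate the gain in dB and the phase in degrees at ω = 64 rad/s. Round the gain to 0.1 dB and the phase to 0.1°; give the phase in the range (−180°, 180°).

7.1 dB, -78.5°

At s = jω = j64:
zero (s+1): 1 + j64 → |·| = √(1²+64²) = √4097 ≈ 64.008, ∠ = arctan(64/1) ≈ 89.10°
zero (s+640): 640 + j64 → |·| = √(640²+64²) = √413696 ≈ 643.19, ∠ = arctan(64/640) ≈ 5.71°
pole (s+8): 8 + j64 → |·| = √(8²+64²) = √4160 ≈ 64.498, ∠ = arctan(64/8) ≈ 82.87°
pole (s+20): 20 + j64 → |·| = √(20²+64²) = √4496 ≈ 67.052, ∠ = arctan(64/20) ≈ 72.65°
pole (s+200): 200 + j64 → |·| = √(200²+64²) = √44096 ≈ 209.99, ∠ = arctan(64/200) ≈ 17.74°
|G| = 50 · 41169 / 9.0815e+05 ≈ 2.2666
Gain = 20 log₁₀(2.2666) ≈ 7.11 dB
∠G = 94.81° − 173.26° = -78.45°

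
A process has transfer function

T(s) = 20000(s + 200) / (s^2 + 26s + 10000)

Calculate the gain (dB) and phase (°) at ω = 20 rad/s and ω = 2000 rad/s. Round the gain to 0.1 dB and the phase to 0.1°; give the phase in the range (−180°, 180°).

At s = jω = j20:
zero (s+200): 200 + j20 → |·| = √(200²+20²) = √40400 ≈ 201, ∠ = arctan(20/200) ≈ 5.71°
quadratic: (j20)² + 26·j20 + 10000 = 9600 + j520 → |·| ≈ 9614.1, ∠ ≈ 3.10°
|T| = 20000 · 201 / 9614.1 ≈ 418.14
Gain = 20 log₁₀(418.14) ≈ 52.43 dB
∠T = 5.71° − 3.10° = 2.61°

At s = jω = j2000:
zero (s+200): 200 + j2000 → |·| = √(200²+2000²) = √4040000 ≈ 2010, ∠ = arctan(2000/200) ≈ 84.29°
quadratic: (j2000)² + 26·j2000 + 10000 = -3990000 + j52000 → |·| ≈ 3.9903e+06, ∠ ≈ 179.25°
|T| = 20000 · 2010 / 3.9903e+06 ≈ 10.074
Gain = 20 log₁₀(10.074) ≈ 20.06 dB
∠T = 84.29° − 179.25° = -94.96°

ω = 20: 52.4 dB, 2.6°; ω = 2000: 20.1 dB, -95.0°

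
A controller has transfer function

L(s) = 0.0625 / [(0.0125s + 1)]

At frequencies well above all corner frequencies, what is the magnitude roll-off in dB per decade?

Each pole contributes −20 dB/decade at high frequency; each zero contributes +20 dB/decade.
Net: 0 zero(s) − 1 pole(s) → -20 dB/decade.

-20 dB/decade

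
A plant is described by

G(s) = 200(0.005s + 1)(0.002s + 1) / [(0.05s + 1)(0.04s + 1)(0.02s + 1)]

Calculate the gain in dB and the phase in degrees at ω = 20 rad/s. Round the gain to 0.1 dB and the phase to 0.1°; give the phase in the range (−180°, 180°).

At ω = 20 rad/s:
zero (1 + j20·0.005) = 1 + j0.1 → |·| ≈ 1.005, ∠ ≈ 5.71°
zero (1 + j20·0.002) = 1 + j0.04 → |·| ≈ 1.0008, ∠ ≈ 2.29°
pole (1 + j20·0.05) = 1 + j1 → |·| ≈ 1.4142, ∠ ≈ 45.00°
pole (1 + j20·0.04) = 1 + j0.8 → |·| ≈ 1.2806, ∠ ≈ 38.66°
pole (1 + j20·0.02) = 1 + j0.4 → |·| ≈ 1.077, ∠ ≈ 21.80°
|G| = 200 · 1.005 · 1.0008 / (1.4142 · 1.2806 · 1.077) ≈ 103.13
Gain = 20 log₁₀(103.13) ≈ 40.27 dB
∠G = (5.71° + 2.29°) − (45.00° + 38.66° + 21.80°) = -97.46°

40.3 dB, -97.5°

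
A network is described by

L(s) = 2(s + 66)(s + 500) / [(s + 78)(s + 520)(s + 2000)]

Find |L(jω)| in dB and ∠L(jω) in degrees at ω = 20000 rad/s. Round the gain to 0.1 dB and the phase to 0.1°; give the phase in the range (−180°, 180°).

At s = jω = j20000:
zero (s+66): 66 + j20000 → |·| = √(66²+20000²) = √400004356 ≈ 20000, ∠ = arctan(20000/66) ≈ 89.81°
zero (s+500): 500 + j20000 → |·| = √(500²+20000²) = √400250000 ≈ 20006, ∠ = arctan(20000/500) ≈ 88.57°
pole (s+78): 78 + j20000 → |·| = √(78²+20000²) = √400006084 ≈ 20000, ∠ = arctan(20000/78) ≈ 89.78°
pole (s+520): 520 + j20000 → |·| = √(520²+20000²) = √400270400 ≈ 20007, ∠ = arctan(20000/520) ≈ 88.51°
pole (s+2000): 2000 + j20000 → |·| = √(2000²+20000²) = √404000000 ≈ 20100, ∠ = arctan(20000/2000) ≈ 84.29°
|L| = 2 · 4.0012e+08 / 8.0428e+12 ≈ 9.9498e-05
Gain = 20 log₁₀(9.9498e-05) ≈ -80.04 dB
∠L = 178.38° − 262.58° = -84.20°

-80.0 dB, -84.2°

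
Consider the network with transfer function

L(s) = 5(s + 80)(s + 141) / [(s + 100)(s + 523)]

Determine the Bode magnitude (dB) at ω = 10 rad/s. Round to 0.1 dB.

At s = jω = j10:
zero (s+80): 80 + j10 → |·| = √(80²+10²) = √6500 ≈ 80.623, ∠ = arctan(10/80) ≈ 7.13°
zero (s+141): 141 + j10 → |·| = √(141²+10²) = √19981 ≈ 141.35, ∠ = arctan(10/141) ≈ 4.06°
pole (s+100): 100 + j10 → |·| = √(100²+10²) = √10100 ≈ 100.5, ∠ = arctan(10/100) ≈ 5.71°
pole (s+523): 523 + j10 → |·| = √(523²+10²) = √273629 ≈ 523.1, ∠ = arctan(10/523) ≈ 1.10°
|L| = 5 · 11396 / 52572 ≈ 1.0838
Gain = 20 log₁₀(1.0838) ≈ 0.70 dB

0.7 dB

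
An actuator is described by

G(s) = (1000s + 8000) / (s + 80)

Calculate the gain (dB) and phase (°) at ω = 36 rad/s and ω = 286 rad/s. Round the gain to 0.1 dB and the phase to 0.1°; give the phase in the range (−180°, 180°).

Substitute s = j36:
Numerator: 1000(j36) + 8000 = 8000 + j36000
Denominator: (j36) + 80 = 80 + j36
|N| = √(8000² + 36000²) ≈ 36878, ∠N ≈ 77.47°
|D| = √(80² + 36²) ≈ 87.727, ∠D ≈ 24.23°
|G| = 36878 / 87.727 ≈ 420.37
Gain = 20 log₁₀(420.37) ≈ 52.47 dB
∠G = 77.47° − 24.23° = 53.24°

Substitute s = j286:
Numerator: 1000(j286) + 8000 = 8000 + j286000
Denominator: (j286) + 80 = 80 + j286
|N| = √(8000² + 286000²) ≈ 2.8611e+05, ∠N ≈ 88.40°
|D| = √(80² + 286²) ≈ 296.98, ∠D ≈ 74.37°
|G| = 2.8611e+05 / 296.98 ≈ 963.4
Gain = 20 log₁₀(963.4) ≈ 59.68 dB
∠G = 88.40° − 74.37° = 14.03°

ω = 36: 52.5 dB, 53.2°; ω = 286: 59.7 dB, 14.0°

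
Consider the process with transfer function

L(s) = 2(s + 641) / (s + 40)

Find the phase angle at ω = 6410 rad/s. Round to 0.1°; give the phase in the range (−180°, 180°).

-5.4°

At s = jω = j6410:
zero (s+641): 641 + j6410 → |·| = √(641²+6410²) = √41498981 ≈ 6442, ∠ = arctan(6410/641) ≈ 84.29°
pole (s+40): 40 + j6410 → |·| = √(40²+6410²) = √41089700 ≈ 6410.1, ∠ = arctan(6410/40) ≈ 89.64°
∠L = 84.29° − 89.64° = -5.35°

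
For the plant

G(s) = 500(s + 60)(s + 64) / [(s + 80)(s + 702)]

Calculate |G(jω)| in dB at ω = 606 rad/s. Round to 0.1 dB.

At s = jω = j606:
zero (s+60): 60 + j606 → |·| = √(60²+606²) = √370836 ≈ 608.96, ∠ = arctan(606/60) ≈ 84.35°
zero (s+64): 64 + j606 → |·| = √(64²+606²) = √371332 ≈ 609.37, ∠ = arctan(606/64) ≈ 83.97°
pole (s+80): 80 + j606 → |·| = √(80²+606²) = √373636 ≈ 611.26, ∠ = arctan(606/80) ≈ 82.48°
pole (s+702): 702 + j606 → |·| = √(702²+606²) = √860040 ≈ 927.38, ∠ = arctan(606/702) ≈ 40.80°
|G| = 500 · 3.7108e+05 / 5.6687e+05 ≈ 327.31
Gain = 20 log₁₀(327.31) ≈ 50.30 dB

50.3 dB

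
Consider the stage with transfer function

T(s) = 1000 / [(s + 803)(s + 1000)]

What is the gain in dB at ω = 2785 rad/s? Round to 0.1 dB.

-78.7 dB

At s = jω = j2785:
pole (s+803): 803 + j2785 → |·| = √(803²+2785²) = √8401034 ≈ 2898.5, ∠ = arctan(2785/803) ≈ 73.92°
pole (s+1000): 1000 + j2785 → |·| = √(1000²+2785²) = √8756225 ≈ 2959.1, ∠ = arctan(2785/1000) ≈ 70.25°
|T| = 1000 / 8.577e+06 ≈ 0.00011659
Gain = 20 log₁₀(0.00011659) ≈ -78.67 dB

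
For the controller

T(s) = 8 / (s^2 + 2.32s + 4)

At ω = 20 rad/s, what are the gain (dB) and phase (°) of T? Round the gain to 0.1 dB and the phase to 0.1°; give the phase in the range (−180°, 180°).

-34.0 dB, -173.3°

At s = jω = j20:
quadratic: (j20)² + 2.32·j20 + 4 = -396 + j46.4 → |·| ≈ 398.71, ∠ ≈ 173.32°
|T| = 8 / 398.71 ≈ 0.020065
Gain = 20 log₁₀(0.020065) ≈ -33.95 dB
∠T = 0.00° − 173.32° = -173.32°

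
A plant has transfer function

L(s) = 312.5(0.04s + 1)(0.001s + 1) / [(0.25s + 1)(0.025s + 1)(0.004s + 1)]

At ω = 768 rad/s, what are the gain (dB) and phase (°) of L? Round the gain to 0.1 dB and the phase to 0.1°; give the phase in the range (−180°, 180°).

0.1 dB, -123.0°

At ω = 768 rad/s:
zero (1 + j768·0.04) = 1 + j30.72 → |·| ≈ 30.736, ∠ ≈ 88.14°
zero (1 + j768·0.001) = 1 + j0.768 → |·| ≈ 1.2609, ∠ ≈ 37.52°
pole (1 + j768·0.25) = 1 + j192 → |·| ≈ 192, ∠ ≈ 89.70°
pole (1 + j768·0.025) = 1 + j19.2 → |·| ≈ 19.226, ∠ ≈ 87.02°
pole (1 + j768·0.004) = 1 + j3.072 → |·| ≈ 3.2307, ∠ ≈ 71.97°
|L| = 312.5 · 30.736 · 1.2609 / (192 · 19.226 · 3.2307) ≈ 1.0155
Gain = 20 log₁₀(1.0155) ≈ 0.13 dB
∠L = (88.14° + 37.52°) − (89.70° + 87.02° + 71.97°) = -123.03°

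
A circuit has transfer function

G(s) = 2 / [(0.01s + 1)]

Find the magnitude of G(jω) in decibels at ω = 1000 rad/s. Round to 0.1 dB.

-14.0 dB

At ω = 1000 rad/s:
pole (1 + j1000·0.01) = 1 + j10 → |·| ≈ 10.05, ∠ ≈ 84.29°
|G| = 2 · 1 / (10.05) ≈ 0.199
Gain = 20 log₁₀(0.199) ≈ -14.02 dB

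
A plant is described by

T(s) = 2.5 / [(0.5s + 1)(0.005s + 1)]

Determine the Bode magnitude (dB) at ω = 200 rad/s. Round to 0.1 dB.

At ω = 200 rad/s:
pole (1 + j200·0.5) = 1 + j100 → |·| ≈ 100, ∠ ≈ 89.43°
pole (1 + j200·0.005) = 1 + j1 → |·| ≈ 1.4142, ∠ ≈ 45.00°
|T| = 2.5 · 1 / (100 · 1.4142) ≈ 0.017678
Gain = 20 log₁₀(0.017678) ≈ -35.05 dB

-35.1 dB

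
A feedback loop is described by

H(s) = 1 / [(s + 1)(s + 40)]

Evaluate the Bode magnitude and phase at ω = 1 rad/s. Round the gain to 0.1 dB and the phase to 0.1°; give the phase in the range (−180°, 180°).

At s = jω = j1:
pole (s+1): 1 + j1 → |·| = √(1²+1²) = √2 ≈ 1.4142, ∠ = arctan(1/1) ≈ 45.00°
pole (s+40): 40 + j1 → |·| = √(40²+1²) = √1601 ≈ 40.012, ∠ = arctan(1/40) ≈ 1.43°
|H| = 1 / 56.585 ≈ 0.017673
Gain = 20 log₁₀(0.017673) ≈ -35.05 dB
∠H = 0.00° − 46.43° = -46.43°

-35.1 dB, -46.4°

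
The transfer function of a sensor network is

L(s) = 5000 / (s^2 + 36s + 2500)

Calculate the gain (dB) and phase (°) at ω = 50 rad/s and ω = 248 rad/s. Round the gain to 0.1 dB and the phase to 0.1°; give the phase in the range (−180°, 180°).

At s = jω = j50:
quadratic: (j50)² + 36·j50 + 2500 = 0 + j1800 → |·| ≈ 1800, ∠ ≈ 90.00°
|L| = 5000 / 1800 ≈ 2.7778
Gain = 20 log₁₀(2.7778) ≈ 8.87 dB
∠L = 0.00° − 90.00° = -90.00°

At s = jω = j248:
quadratic: (j248)² + 36·j248 + 2500 = -59004 + j8928 → |·| ≈ 59676, ∠ ≈ 171.40°
|L| = 5000 / 59676 ≈ 0.083786
Gain = 20 log₁₀(0.083786) ≈ -21.54 dB
∠L = 0.00° − 171.40° = -171.40°

ω = 50: 8.9 dB, -90.0°; ω = 248: -21.5 dB, -171.4°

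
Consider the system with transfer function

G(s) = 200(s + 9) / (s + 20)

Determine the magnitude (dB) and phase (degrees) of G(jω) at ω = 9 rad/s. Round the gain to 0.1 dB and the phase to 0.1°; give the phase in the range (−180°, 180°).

At s = jω = j9:
zero (s+9): 9 + j9 → |·| = √(9²+9²) = √162 ≈ 12.728, ∠ = arctan(9/9) ≈ 45.00°
pole (s+20): 20 + j9 → |·| = √(20²+9²) = √481 ≈ 21.932, ∠ = arctan(9/20) ≈ 24.23°
|G| = 200 · 12.728 / 21.932 ≈ 116.07
Gain = 20 log₁₀(116.07) ≈ 41.29 dB
∠G = 45.00° − 24.23° = 20.77°

41.3 dB, 20.8°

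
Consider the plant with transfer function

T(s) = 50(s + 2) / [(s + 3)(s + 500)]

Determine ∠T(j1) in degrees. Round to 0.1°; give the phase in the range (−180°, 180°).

8.0°

At s = jω = j1:
zero (s+2): 2 + j1 → |·| = √(2²+1²) = √5 ≈ 2.2361, ∠ = arctan(1/2) ≈ 26.57°
pole (s+3): 3 + j1 → |·| = √(3²+1²) = √10 ≈ 3.1623, ∠ = arctan(1/3) ≈ 18.43°
pole (s+500): 500 + j1 → |·| = √(500²+1²) = √250001 ≈ 500, ∠ = arctan(1/500) ≈ 0.11°
∠T = 26.57° − 18.54° = 8.03°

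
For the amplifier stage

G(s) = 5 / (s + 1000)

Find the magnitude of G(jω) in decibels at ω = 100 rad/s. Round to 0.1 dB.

At s = jω = j100:
pole (s+1000): 1000 + j100 → |·| = √(1000²+100²) = √1010000 ≈ 1005, ∠ = arctan(100/1000) ≈ 5.71°
|G| = 5 / 1005 ≈ 0.0049751
Gain = 20 log₁₀(0.0049751) ≈ -46.06 dB

-46.1 dB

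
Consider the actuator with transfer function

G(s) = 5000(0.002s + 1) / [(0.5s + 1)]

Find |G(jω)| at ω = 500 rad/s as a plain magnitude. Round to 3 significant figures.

At ω = 500 rad/s:
zero (1 + j500·0.002) = 1 + j1 → |·| ≈ 1.4142, ∠ ≈ 45.00°
pole (1 + j500·0.5) = 1 + j250 → |·| ≈ 250, ∠ ≈ 89.77°
|G| = 5000 · 1.4142 / (250) ≈ 28.284

28.3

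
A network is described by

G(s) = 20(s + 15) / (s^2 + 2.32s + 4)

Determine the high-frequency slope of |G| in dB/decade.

-20 dB/decade

Each pole contributes −20 dB/decade at high frequency; each zero contributes +20 dB/decade.
Net: 1 zero(s) − 2 pole(s) → -20 dB/decade.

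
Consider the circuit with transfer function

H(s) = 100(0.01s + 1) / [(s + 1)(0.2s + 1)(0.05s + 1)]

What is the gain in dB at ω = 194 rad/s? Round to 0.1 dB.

At ω = 194 rad/s:
zero (1 + j194·0.01) = 1 + j1.94 → |·| ≈ 2.1826, ∠ ≈ 62.73°
pole (1 + j194·1) = 1 + j194 → |·| ≈ 194, ∠ ≈ 89.70°
pole (1 + j194·0.2) = 1 + j38.8 → |·| ≈ 38.813, ∠ ≈ 88.52°
pole (1 + j194·0.05) = 1 + j9.7 → |·| ≈ 9.7514, ∠ ≈ 84.11°
|H| = 100 · 2.1826 / (194 · 38.813 · 9.7514) ≈ 0.0029725
Gain = 20 log₁₀(0.0029725) ≈ -50.54 dB

-50.5 dB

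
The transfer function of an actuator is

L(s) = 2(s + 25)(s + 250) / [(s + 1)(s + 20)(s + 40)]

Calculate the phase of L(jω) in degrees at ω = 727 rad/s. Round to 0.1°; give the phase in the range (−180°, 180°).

-106.1°

At s = jω = j727:
zero (s+25): 25 + j727 → |·| = √(25²+727²) = √529154 ≈ 727.43, ∠ = arctan(727/25) ≈ 88.03°
zero (s+250): 250 + j727 → |·| = √(250²+727²) = √591029 ≈ 768.78, ∠ = arctan(727/250) ≈ 71.02°
pole (s+1): 1 + j727 → |·| = √(1²+727²) = √528530 ≈ 727, ∠ = arctan(727/1) ≈ 89.92°
pole (s+20): 20 + j727 → |·| = √(20²+727²) = √528929 ≈ 727.28, ∠ = arctan(727/20) ≈ 88.42°
pole (s+40): 40 + j727 → |·| = √(40²+727²) = √530129 ≈ 728.1, ∠ = arctan(727/40) ≈ 86.85°
∠L = 159.05° − 265.19° = -106.14°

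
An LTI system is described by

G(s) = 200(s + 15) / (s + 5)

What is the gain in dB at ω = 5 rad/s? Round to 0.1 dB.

At s = jω = j5:
zero (s+15): 15 + j5 → |·| = √(15²+5²) = √250 ≈ 15.811, ∠ = arctan(5/15) ≈ 18.43°
pole (s+5): 5 + j5 → |·| = √(5²+5²) = √50 ≈ 7.0711, ∠ = arctan(5/5) ≈ 45.00°
|G| = 200 · 15.811 / 7.0711 ≈ 447.2
Gain = 20 log₁₀(447.2) ≈ 53.01 dB

53.0 dB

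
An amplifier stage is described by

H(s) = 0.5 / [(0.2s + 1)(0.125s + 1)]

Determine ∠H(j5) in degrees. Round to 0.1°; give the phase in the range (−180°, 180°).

At ω = 5 rad/s:
pole (1 + j5·0.2) = 1 + j1 → |·| ≈ 1.4142, ∠ ≈ 45.00°
pole (1 + j5·0.125) = 1 + j0.625 → |·| ≈ 1.1792, ∠ ≈ 32.01°
∠H = (0°) − (45.00° + 32.01°) = -77.01°

-77.0°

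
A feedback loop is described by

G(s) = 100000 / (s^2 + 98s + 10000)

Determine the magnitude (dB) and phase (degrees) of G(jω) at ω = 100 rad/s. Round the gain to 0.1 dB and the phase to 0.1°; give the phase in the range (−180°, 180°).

At s = jω = j100:
quadratic: (j100)² + 98·j100 + 10000 = 0 + j9800 → |·| ≈ 9800, ∠ ≈ 90.00°
|G| = 100000 / 9800 ≈ 10.204
Gain = 20 log₁₀(10.204) ≈ 20.18 dB
∠G = 0.00° − 90.00° = -90.00°

20.2 dB, -90.0°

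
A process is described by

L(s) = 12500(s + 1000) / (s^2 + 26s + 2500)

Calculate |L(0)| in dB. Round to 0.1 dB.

74.0 dB

L(0) = 12500·1000 / 2500 = 5000
20 log₁₀(5000) ≈ 73.98 dB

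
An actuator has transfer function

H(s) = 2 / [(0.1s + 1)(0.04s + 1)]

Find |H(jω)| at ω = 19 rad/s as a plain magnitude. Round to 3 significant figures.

At ω = 19 rad/s:
pole (1 + j19·0.1) = 1 + j1.9 → |·| ≈ 2.1471, ∠ ≈ 62.24°
pole (1 + j19·0.04) = 1 + j0.76 → |·| ≈ 1.256, ∠ ≈ 37.23°
|H| = 2 · 1 / (2.1471 · 1.256) ≈ 0.74163

0.742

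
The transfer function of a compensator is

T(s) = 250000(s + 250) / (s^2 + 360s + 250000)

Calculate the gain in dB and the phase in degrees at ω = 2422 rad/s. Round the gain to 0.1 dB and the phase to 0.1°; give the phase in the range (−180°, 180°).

40.6 dB, -87.1°

At s = jω = j2422:
zero (s+250): 250 + j2422 → |·| = √(250²+2422²) = √5928584 ≈ 2434.9, ∠ = arctan(2422/250) ≈ 84.11°
quadratic: (j2422)² + 360·j2422 + 250000 = -5616084 + j871920 → |·| ≈ 5.6834e+06, ∠ ≈ 171.18°
|T| = 250000 · 2434.9 / 5.6834e+06 ≈ 107.11
Gain = 20 log₁₀(107.11) ≈ 40.60 dB
∠T = 84.11° − 171.18° = -87.07°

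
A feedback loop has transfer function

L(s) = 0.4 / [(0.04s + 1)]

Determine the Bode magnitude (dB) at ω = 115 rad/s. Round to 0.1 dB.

At ω = 115 rad/s:
pole (1 + j115·0.04) = 1 + j4.6 → |·| ≈ 4.7074, ∠ ≈ 77.74°
|L| = 0.4 · 1 / (4.7074) ≈ 0.084973
Gain = 20 log₁₀(0.084973) ≈ -21.41 dB

-21.4 dB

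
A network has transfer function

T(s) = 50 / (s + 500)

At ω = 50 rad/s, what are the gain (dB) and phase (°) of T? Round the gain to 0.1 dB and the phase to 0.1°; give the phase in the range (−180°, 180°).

-20.0 dB, -5.7°

At s = jω = j50:
pole (s+500): 500 + j50 → |·| = √(500²+50²) = √252500 ≈ 502.49, ∠ = arctan(50/500) ≈ 5.71°
|T| = 50 / 502.49 ≈ 0.099504
Gain = 20 log₁₀(0.099504) ≈ -20.04 dB
∠T = 0.00° − 5.71° = -5.71°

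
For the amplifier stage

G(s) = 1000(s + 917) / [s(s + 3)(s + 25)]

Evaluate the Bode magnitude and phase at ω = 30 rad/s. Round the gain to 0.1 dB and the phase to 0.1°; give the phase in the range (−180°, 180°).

At s = jω = j30:
zero (s+917): 917 + j30 → |·| = √(917²+30²) = √841789 ≈ 917.49, ∠ = arctan(30/917) ≈ 1.87°
pole (s+3): 3 + j30 → |·| = √(3²+30²) = √909 ≈ 30.15, ∠ = arctan(30/3) ≈ 84.29°
pole (s+25): 25 + j30 → |·| = √(25²+30²) = √1525 ≈ 39.051, ∠ = arctan(30/25) ≈ 50.19°
pole at origin: |s| = 30, ∠ = 90.00° (in denominator)
|G| = 1000 · 917.49 / 35322 ≈ 25.975
Gain = 20 log₁₀(25.975) ≈ 28.29 dB
∠G = 1.87° − 224.48° = -222.61° ≡ 137.39° (principal value)

28.3 dB, 137.4°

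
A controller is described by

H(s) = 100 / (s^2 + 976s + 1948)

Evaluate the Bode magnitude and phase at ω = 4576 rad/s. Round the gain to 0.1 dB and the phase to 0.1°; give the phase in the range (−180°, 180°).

Substitute s = j4576:
Numerator: 100 = 100 + j0
Denominator: (j4576)^2 + 976(j4576) + 1948 = -20937828 + j4466176
|N| = √(100² + 0²) ≈ 100, ∠N ≈ 0.00°
|D| = √(20937828² + 4466176²) ≈ 2.1409e+07, ∠D ≈ 167.96°
|H| = 100 / 2.1409e+07 ≈ 4.6709e-06
Gain = 20 log₁₀(4.6709e-06) ≈ -106.61 dB
∠H = 0.00° − 167.96° = -167.96°

-106.6 dB, -168.0°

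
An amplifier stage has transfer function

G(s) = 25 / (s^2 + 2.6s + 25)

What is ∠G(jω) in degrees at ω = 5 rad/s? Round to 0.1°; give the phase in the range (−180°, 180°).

At s = jω = j5:
quadratic: (j5)² + 2.6·j5 + 25 = 0 + j13 → |·| ≈ 13, ∠ ≈ 90.00°
∠G = 0.00° − 90.00° = -90.00°

-90.0°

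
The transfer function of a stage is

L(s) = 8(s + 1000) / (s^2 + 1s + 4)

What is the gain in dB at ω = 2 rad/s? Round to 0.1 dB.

At s = jω = j2:
zero (s+1000): 1000 + j2 → |·| = √(1000²+2²) = √1000004 ≈ 1000, ∠ = arctan(2/1000) ≈ 0.11°
quadratic: (j2)² + 1·j2 + 4 = 0 + j2 → |·| ≈ 2, ∠ ≈ 90.00°
|L| = 8 · 1000 / 2 ≈ 4000
Gain = 20 log₁₀(4000) ≈ 72.04 dB

72.0 dB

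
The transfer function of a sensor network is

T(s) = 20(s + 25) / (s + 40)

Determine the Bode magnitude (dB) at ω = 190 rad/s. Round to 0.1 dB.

At s = jω = j190:
zero (s+25): 25 + j190 → |·| = √(25²+190²) = √36725 ≈ 191.64, ∠ = arctan(190/25) ≈ 82.50°
pole (s+40): 40 + j190 → |·| = √(40²+190²) = √37700 ≈ 194.16, ∠ = arctan(190/40) ≈ 78.11°
|T| = 20 · 191.64 / 194.16 ≈ 19.74
Gain = 20 log₁₀(19.74) ≈ 25.91 dB

25.9 dB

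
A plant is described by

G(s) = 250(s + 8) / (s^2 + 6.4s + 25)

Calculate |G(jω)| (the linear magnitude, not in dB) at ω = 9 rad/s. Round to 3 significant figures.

37.5

At s = jω = j9:
zero (s+8): 8 + j9 → |·| = √(8²+9²) = √145 ≈ 12.042, ∠ = arctan(9/8) ≈ 48.37°
quadratic: (j9)² + 6.4·j9 + 25 = -56 + j57.6 → |·| ≈ 80.335, ∠ ≈ 134.19°
|G| = 250 · 12.042 / 80.335 ≈ 37.474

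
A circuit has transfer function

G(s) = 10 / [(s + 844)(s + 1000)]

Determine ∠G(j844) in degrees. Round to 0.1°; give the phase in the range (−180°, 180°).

At s = jω = j844:
pole (s+844): 844 + j844 → |·| = √(844²+844²) = √1424672 ≈ 1193.6, ∠ = arctan(844/844) ≈ 45.00°
pole (s+1000): 1000 + j844 → |·| = √(1000²+844²) = √1712336 ≈ 1308.6, ∠ = arctan(844/1000) ≈ 40.16°
∠G = 0.00° − 85.16° = -85.16°

-85.2°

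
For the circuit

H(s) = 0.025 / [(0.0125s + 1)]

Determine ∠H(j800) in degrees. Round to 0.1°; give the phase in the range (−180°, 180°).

At ω = 800 rad/s:
pole (1 + j800·0.0125) = 1 + j10 → |·| ≈ 10.05, ∠ ≈ 84.29°
∠H = (0°) − (84.29°) = -84.29°

-84.3°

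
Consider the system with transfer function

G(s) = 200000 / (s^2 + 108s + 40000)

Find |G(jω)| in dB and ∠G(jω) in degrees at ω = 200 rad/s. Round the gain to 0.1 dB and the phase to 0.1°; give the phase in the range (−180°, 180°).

At s = jω = j200:
quadratic: (j200)² + 108·j200 + 40000 = 0 + j21600 → |·| ≈ 21600, ∠ ≈ 90.00°
|G| = 200000 / 21600 ≈ 9.2593
Gain = 20 log₁₀(9.2593) ≈ 19.33 dB
∠G = 0.00° − 90.00° = -90.00°

19.3 dB, -90.0°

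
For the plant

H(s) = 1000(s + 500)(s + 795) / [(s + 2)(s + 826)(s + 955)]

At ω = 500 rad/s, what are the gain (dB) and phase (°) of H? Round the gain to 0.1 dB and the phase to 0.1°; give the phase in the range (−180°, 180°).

2.1 dB, -71.4°

At s = jω = j500:
zero (s+500): 500 + j500 → |·| = √(500²+500²) = √500000 ≈ 707.11, ∠ = arctan(500/500) ≈ 45.00°
zero (s+795): 795 + j500 → |·| = √(795²+500²) = √882025 ≈ 939.16, ∠ = arctan(500/795) ≈ 32.17°
pole (s+2): 2 + j500 → |·| = √(2²+500²) = √250004 ≈ 500, ∠ = arctan(500/2) ≈ 89.77°
pole (s+826): 826 + j500 → |·| = √(826²+500²) = √932276 ≈ 965.54, ∠ = arctan(500/826) ≈ 31.19°
pole (s+955): 955 + j500 → |·| = √(955²+500²) = √1162025 ≈ 1078, ∠ = arctan(500/955) ≈ 27.63°
|H| = 1000 · 6.6409e+05 / 5.2043e+08 ≈ 1.276
Gain = 20 log₁₀(1.276) ≈ 2.12 dB
∠H = 77.17° − 148.59° = -71.42°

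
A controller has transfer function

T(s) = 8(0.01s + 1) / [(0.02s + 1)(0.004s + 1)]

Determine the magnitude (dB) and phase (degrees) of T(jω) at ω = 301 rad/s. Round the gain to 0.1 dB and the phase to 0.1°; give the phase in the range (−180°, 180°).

8.5 dB, -59.2°

At ω = 301 rad/s:
zero (1 + j301·0.01) = 1 + j3.01 → |·| ≈ 3.1718, ∠ ≈ 71.62°
pole (1 + j301·0.02) = 1 + j6.02 → |·| ≈ 6.1025, ∠ ≈ 80.57°
pole (1 + j301·0.004) = 1 + j1.204 → |·| ≈ 1.5651, ∠ ≈ 50.29°
|T| = 8 · 3.1718 / (6.1025 · 1.5651) ≈ 2.6567
Gain = 20 log₁₀(2.6567) ≈ 8.49 dB
∠T = (71.62°) − (80.57° + 50.29°) = -59.24°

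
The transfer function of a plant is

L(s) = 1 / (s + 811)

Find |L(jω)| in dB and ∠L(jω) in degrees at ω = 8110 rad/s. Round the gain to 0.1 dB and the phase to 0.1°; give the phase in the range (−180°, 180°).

-78.2 dB, -84.3°

At s = jω = j8110:
pole (s+811): 811 + j8110 → |·| = √(811²+8110²) = √66429821 ≈ 8150.4, ∠ = arctan(8110/811) ≈ 84.29°
|L| = 1 / 8150.4 ≈ 0.00012269
Gain = 20 log₁₀(0.00012269) ≈ -78.22 dB
∠L = 0.00° − 84.29° = -84.29°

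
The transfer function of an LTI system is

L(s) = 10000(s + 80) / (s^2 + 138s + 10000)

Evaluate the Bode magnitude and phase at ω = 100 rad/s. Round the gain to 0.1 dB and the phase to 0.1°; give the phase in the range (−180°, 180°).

At s = jω = j100:
zero (s+80): 80 + j100 → |·| = √(80²+100²) = √16400 ≈ 128.06, ∠ = arctan(100/80) ≈ 51.34°
quadratic: (j100)² + 138·j100 + 10000 = 0 + j13800 → |·| ≈ 13800, ∠ ≈ 90.00°
|L| = 10000 · 128.06 / 13800 ≈ 92.797
Gain = 20 log₁₀(92.797) ≈ 39.35 dB
∠L = 51.34° − 90.00° = -38.66°

39.4 dB, -38.7°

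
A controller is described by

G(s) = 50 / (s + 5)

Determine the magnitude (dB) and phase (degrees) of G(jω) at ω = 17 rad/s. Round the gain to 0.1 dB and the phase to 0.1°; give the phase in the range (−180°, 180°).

9.0 dB, -73.6°

Substitute s = j17:
Numerator: 50 = 50 + j0
Denominator: (j17) + 5 = 5 + j17
|N| = √(50² + 0²) ≈ 50, ∠N ≈ 0.00°
|D| = √(5² + 17²) ≈ 17.72, ∠D ≈ 73.61°
|G| = 50 / 17.72 ≈ 2.8217
Gain = 20 log₁₀(2.8217) ≈ 9.01 dB
∠G = 0.00° − 73.61° = -73.61°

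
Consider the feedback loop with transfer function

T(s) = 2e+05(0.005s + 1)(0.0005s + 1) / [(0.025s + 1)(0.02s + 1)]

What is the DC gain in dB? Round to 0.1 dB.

T(0) = 2e+05 · 1 / 1 = 2e+05
20 log₁₀(2e+05) ≈ 106.02 dB

106.0 dB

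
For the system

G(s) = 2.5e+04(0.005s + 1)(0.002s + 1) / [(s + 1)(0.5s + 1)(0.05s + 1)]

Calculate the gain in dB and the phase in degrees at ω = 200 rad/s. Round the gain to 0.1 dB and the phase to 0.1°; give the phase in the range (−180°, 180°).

-14.5 dB, 163.4°

At ω = 200 rad/s:
zero (1 + j200·0.005) = 1 + j1 → |·| ≈ 1.4142, ∠ ≈ 45.00°
zero (1 + j200·0.002) = 1 + j0.4 → |·| ≈ 1.077, ∠ ≈ 21.80°
pole (1 + j200·1) = 1 + j200 → |·| ≈ 200, ∠ ≈ 89.71°
pole (1 + j200·0.5) = 1 + j100 → |·| ≈ 100, ∠ ≈ 89.43°
pole (1 + j200·0.05) = 1 + j10 → |·| ≈ 10.05, ∠ ≈ 84.29°
|G| = 2.5e+04 · 1.4142 · 1.077 / (200 · 100 · 10.05) ≈ 0.18944
Gain = 20 log₁₀(0.18944) ≈ -14.45 dB
∠G = (45.00° + 21.80°) − (89.71° + 89.43° + 84.29°) = -196.63° ≡ 163.37° (principal value)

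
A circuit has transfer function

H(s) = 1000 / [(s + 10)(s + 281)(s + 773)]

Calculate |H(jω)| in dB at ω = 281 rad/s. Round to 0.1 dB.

At s = jω = j281:
pole (s+10): 10 + j281 → |·| = √(10²+281²) = √79061 ≈ 281.18, ∠ = arctan(281/10) ≈ 87.96°
pole (s+281): 281 + j281 → |·| = √(281²+281²) = √157922 ≈ 397.39, ∠ = arctan(281/281) ≈ 45.00°
pole (s+773): 773 + j281 → |·| = √(773²+281²) = √676490 ≈ 822.49, ∠ = arctan(281/773) ≈ 19.98°
|H| = 1000 / 9.1903e+07 ≈ 1.0881e-05
Gain = 20 log₁₀(1.0881e-05) ≈ -99.27 dB

-99.3 dB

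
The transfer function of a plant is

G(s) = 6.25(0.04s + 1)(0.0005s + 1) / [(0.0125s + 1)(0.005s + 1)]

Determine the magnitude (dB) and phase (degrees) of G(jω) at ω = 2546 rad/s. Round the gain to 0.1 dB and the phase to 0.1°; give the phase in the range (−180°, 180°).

At ω = 2546 rad/s:
zero (1 + j2546·0.04) = 1 + j101.84 → |·| ≈ 101.84, ∠ ≈ 89.44°
zero (1 + j2546·0.0005) = 1 + j1.273 → |·| ≈ 1.6188, ∠ ≈ 51.85°
pole (1 + j2546·0.0125) = 1 + j31.825 → |·| ≈ 31.841, ∠ ≈ 88.20°
pole (1 + j2546·0.005) = 1 + j12.73 → |·| ≈ 12.769, ∠ ≈ 85.51°
|G| = 6.25 · 101.84 · 1.6188 / (31.841 · 12.769) ≈ 2.5342
Gain = 20 log₁₀(2.5342) ≈ 8.08 dB
∠G = (89.44° + 51.85°) − (88.20° + 85.51°) = -32.42°

8.1 dB, -32.4°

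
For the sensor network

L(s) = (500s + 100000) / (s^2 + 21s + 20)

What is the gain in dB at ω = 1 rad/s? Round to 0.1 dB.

Substitute s = j1:
Numerator: 500(j1) + 100000 = 100000 + j500
Denominator: (j1)^2 + 21(j1) + 20 = 19 + j21
|N| = √(100000² + 500²) ≈ 1e+05, ∠N ≈ 0.29°
|D| = √(19² + 21²) ≈ 28.32, ∠D ≈ 47.86°
|L| = 1e+05 / 28.32 ≈ 3531.1
Gain = 20 log₁₀(3531.1) ≈ 70.96 dB

71.0 dB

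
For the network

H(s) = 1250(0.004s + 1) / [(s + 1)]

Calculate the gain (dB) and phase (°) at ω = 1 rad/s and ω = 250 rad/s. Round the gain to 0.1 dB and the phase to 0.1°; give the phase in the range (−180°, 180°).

ω = 1: 58.9 dB, -44.8°; ω = 250: 17.0 dB, -44.8°

At ω = 1 rad/s:
zero (1 + j1·0.004) = 1 + j0.004 → |·| ≈ 1, ∠ ≈ 0.23°
pole (1 + j1·1) = 1 + j1 → |·| ≈ 1.4142, ∠ ≈ 45.00°
|H| = 1250 · 1 / (1.4142) ≈ 883.89
Gain = 20 log₁₀(883.89) ≈ 58.93 dB
∠H = (0.23°) − (45.00°) = -44.77°

At ω = 250 rad/s:
zero (1 + j250·0.004) = 1 + j1 → |·| ≈ 1.4142, ∠ ≈ 45.00°
pole (1 + j250·1) = 1 + j250 → |·| ≈ 250, ∠ ≈ 89.77°
|H| = 1250 · 1.4142 / (250) ≈ 7.071
Gain = 20 log₁₀(7.071) ≈ 16.99 dB
∠H = (45.00°) − (89.77°) = -44.77°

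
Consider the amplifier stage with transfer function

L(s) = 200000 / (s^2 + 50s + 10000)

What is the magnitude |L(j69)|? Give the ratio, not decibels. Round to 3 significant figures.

31.9

At s = jω = j69:
quadratic: (j69)² + 50·j69 + 10000 = 5239 + j3450 → |·| ≈ 6272.9, ∠ ≈ 33.37°
|L| = 200000 / 6272.9 ≈ 31.883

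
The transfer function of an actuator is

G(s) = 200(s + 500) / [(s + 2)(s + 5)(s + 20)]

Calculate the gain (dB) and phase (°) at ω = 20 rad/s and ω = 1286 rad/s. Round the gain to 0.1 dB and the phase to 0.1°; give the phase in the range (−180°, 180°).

At s = jω = j20:
zero (s+500): 500 + j20 → |·| = √(500²+20²) = √250400 ≈ 500.4, ∠ = arctan(20/500) ≈ 2.29°
pole (s+2): 2 + j20 → |·| = √(2²+20²) = √404 ≈ 20.1, ∠ = arctan(20/2) ≈ 84.29°
pole (s+5): 5 + j20 → |·| = √(5²+20²) = √425 ≈ 20.616, ∠ = arctan(20/5) ≈ 75.96°
pole (s+20): 20 + j20 → |·| = √(20²+20²) = √800 ≈ 28.284, ∠ = arctan(20/20) ≈ 45.00°
|G| = 200 · 500.4 / 11720 ≈ 8.5392
Gain = 20 log₁₀(8.5392) ≈ 18.63 dB
∠G = 2.29° − 205.25° = -202.96° ≡ 157.04° (principal value)

At s = jω = j1286:
zero (s+500): 500 + j1286 → |·| = √(500²+1286²) = √1903796 ≈ 1379.8, ∠ = arctan(1286/500) ≈ 68.75°
pole (s+2): 2 + j1286 → |·| = √(2²+1286²) = √1653800 ≈ 1286, ∠ = arctan(1286/2) ≈ 89.91°
pole (s+5): 5 + j1286 → |·| = √(5²+1286²) = √1653821 ≈ 1286, ∠ = arctan(1286/5) ≈ 89.78°
pole (s+20): 20 + j1286 → |·| = √(20²+1286²) = √1654196 ≈ 1286.2, ∠ = arctan(1286/20) ≈ 89.11°
|G| = 200 · 1379.8 / 2.1271e+09 ≈ 0.00012974
Gain = 20 log₁₀(0.00012974) ≈ -77.74 dB
∠G = 68.75° − 268.80° = -200.05° ≡ 159.95° (principal value)

ω = 20: 18.6 dB, 157.0°; ω = 1286: -77.7 dB, 160.0°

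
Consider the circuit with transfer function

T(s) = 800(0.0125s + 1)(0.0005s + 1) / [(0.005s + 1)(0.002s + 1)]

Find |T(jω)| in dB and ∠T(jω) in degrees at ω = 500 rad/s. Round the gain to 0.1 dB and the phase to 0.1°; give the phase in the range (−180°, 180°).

62.7 dB, -18.3°

At ω = 500 rad/s:
zero (1 + j500·0.0125) = 1 + j6.25 → |·| ≈ 6.3295, ∠ ≈ 80.91°
zero (1 + j500·0.0005) = 1 + j0.25 → |·| ≈ 1.0308, ∠ ≈ 14.04°
pole (1 + j500·0.005) = 1 + j2.5 → |·| ≈ 2.6926, ∠ ≈ 68.20°
pole (1 + j500·0.002) = 1 + j1 → |·| ≈ 1.4142, ∠ ≈ 45.00°
|T| = 800 · 6.3295 · 1.0308 / (2.6926 · 1.4142) ≈ 1370.7
Gain = 20 log₁₀(1370.7) ≈ 62.74 dB
∠T = (80.91° + 14.04°) − (68.20° + 45.00°) = -18.25°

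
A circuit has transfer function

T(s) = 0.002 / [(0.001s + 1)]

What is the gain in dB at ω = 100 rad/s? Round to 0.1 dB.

-54.0 dB

At ω = 100 rad/s:
pole (1 + j100·0.001) = 1 + j0.1 → |·| ≈ 1.005, ∠ ≈ 5.71°
|T| = 0.002 · 1 / (1.005) ≈ 0.00199
Gain = 20 log₁₀(0.00199) ≈ -54.02 dB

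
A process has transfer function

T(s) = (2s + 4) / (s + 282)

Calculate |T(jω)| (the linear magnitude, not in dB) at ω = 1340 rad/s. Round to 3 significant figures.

1.96

Substitute s = j1340:
Numerator: 2(j1340) + 4 = 4 + j2680
Denominator: (j1340) + 282 = 282 + j1340
|N| = √(4² + 2680²) ≈ 2680, ∠N ≈ 89.91°
|D| = √(282² + 1340²) ≈ 1369.4, ∠D ≈ 78.12°
|T| = 2680 / 1369.4 ≈ 1.9571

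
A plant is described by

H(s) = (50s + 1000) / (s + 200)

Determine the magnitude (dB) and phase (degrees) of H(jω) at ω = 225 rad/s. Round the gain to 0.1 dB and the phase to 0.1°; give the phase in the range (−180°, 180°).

31.5 dB, 36.6°

Substitute s = j225:
Numerator: 50(j225) + 1000 = 1000 + j11250
Denominator: (j225) + 200 = 200 + j225
|N| = √(1000² + 11250²) ≈ 11294, ∠N ≈ 84.92°
|D| = √(200² + 225²) ≈ 301.04, ∠D ≈ 48.37°
|H| = 11294 / 301.04 ≈ 37.517
Gain = 20 log₁₀(37.517) ≈ 31.48 dB
∠H = 84.92° − 48.37° = 36.55°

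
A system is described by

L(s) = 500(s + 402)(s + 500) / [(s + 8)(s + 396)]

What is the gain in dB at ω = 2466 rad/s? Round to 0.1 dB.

54.2 dB

At s = jω = j2466:
zero (s+402): 402 + j2466 → |·| = √(402²+2466²) = √6242760 ≈ 2498.6, ∠ = arctan(2466/402) ≈ 80.74°
zero (s+500): 500 + j2466 → |·| = √(500²+2466²) = √6331156 ≈ 2516.2, ∠ = arctan(2466/500) ≈ 78.54°
pole (s+8): 8 + j2466 → |·| = √(8²+2466²) = √6081220 ≈ 2466, ∠ = arctan(2466/8) ≈ 89.81°
pole (s+396): 396 + j2466 → |·| = √(396²+2466²) = √6237972 ≈ 2497.6, ∠ = arctan(2466/396) ≈ 80.88°
|L| = 500 · 6.287e+06 / 6.1591e+06 ≈ 510.38
Gain = 20 log₁₀(510.38) ≈ 54.16 dB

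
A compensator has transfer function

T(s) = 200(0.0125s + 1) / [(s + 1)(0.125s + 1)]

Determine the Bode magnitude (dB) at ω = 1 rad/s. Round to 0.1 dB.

At ω = 1 rad/s:
zero (1 + j1·0.0125) = 1 + j0.0125 → |·| ≈ 1.0001, ∠ ≈ 0.72°
pole (1 + j1·1) = 1 + j1 → |·| ≈ 1.4142, ∠ ≈ 45.00°
pole (1 + j1·0.125) = 1 + j0.125 → |·| ≈ 1.0078, ∠ ≈ 7.13°
|T| = 200 · 1.0001 / (1.4142 · 1.0078) ≈ 140.34
Gain = 20 log₁₀(140.34) ≈ 42.94 dB

42.9 dB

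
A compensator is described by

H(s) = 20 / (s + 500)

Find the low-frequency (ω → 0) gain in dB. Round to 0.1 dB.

-28.0 dB

H(0) = 20 / 500 = 0.04
20 log₁₀(0.04) ≈ -27.96 dB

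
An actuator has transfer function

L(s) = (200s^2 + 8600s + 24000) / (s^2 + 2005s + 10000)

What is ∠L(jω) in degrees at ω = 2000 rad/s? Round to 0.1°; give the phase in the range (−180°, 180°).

43.9°

Substitute s = j2000:
Numerator: 200(j2000)^2 + 8600(j2000) + 24000 = -799976000 + j17200000
Denominator: (j2000)^2 + 2005(j2000) + 10000 = -3990000 + j4010000
|N| = √(799976000² + 17200000²) ≈ 8.0016e+08, ∠N ≈ 178.77°
|D| = √(3990000² + 4010000²) ≈ 5.6569e+06, ∠D ≈ 134.86°
∠L = 178.77° − 134.86° = 43.91°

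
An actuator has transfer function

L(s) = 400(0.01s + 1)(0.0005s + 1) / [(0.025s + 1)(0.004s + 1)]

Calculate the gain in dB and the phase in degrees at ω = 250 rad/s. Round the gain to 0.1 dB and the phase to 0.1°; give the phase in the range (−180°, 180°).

At ω = 250 rad/s:
zero (1 + j250·0.01) = 1 + j2.5 → |·| ≈ 2.6926, ∠ ≈ 68.20°
zero (1 + j250·0.0005) = 1 + j0.125 → |·| ≈ 1.0078, ∠ ≈ 7.13°
pole (1 + j250·0.025) = 1 + j6.25 → |·| ≈ 6.3295, ∠ ≈ 80.91°
pole (1 + j250·0.004) = 1 + j1 → |·| ≈ 1.4142, ∠ ≈ 45.00°
|L| = 400 · 2.6926 · 1.0078 / (6.3295 · 1.4142) ≈ 121.26
Gain = 20 log₁₀(121.26) ≈ 41.67 dB
∠L = (68.20° + 7.13°) − (80.91° + 45.00°) = -50.58°

41.7 dB, -50.6°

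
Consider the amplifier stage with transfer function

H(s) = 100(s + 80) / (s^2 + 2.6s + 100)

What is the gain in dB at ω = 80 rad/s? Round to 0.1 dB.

5.1 dB

At s = jω = j80:
zero (s+80): 80 + j80 → |·| = √(80²+80²) = √12800 ≈ 113.14, ∠ = arctan(80/80) ≈ 45.00°
quadratic: (j80)² + 2.6·j80 + 100 = -6300 + j208 → |·| ≈ 6303.4, ∠ ≈ 178.11°
|H| = 100 · 113.14 / 6303.4 ≈ 1.7949
Gain = 20 log₁₀(1.7949) ≈ 5.08 dB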